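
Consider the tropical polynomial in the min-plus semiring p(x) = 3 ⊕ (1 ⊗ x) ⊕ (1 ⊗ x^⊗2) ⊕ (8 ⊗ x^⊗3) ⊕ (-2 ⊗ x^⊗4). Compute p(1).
p(1) = 2

A tropical monomial a ⊗ x^⊗i evaluates to a + i · x. Evaluating each term at x = 1:
  Term 0 contributes 3 + 0 · 1 = 3
  Term 1 contributes 1 + 1 · 1 = 2
  Term 2 contributes 1 + 2 · 1 = 3
  Term 3 contributes 8 + 3 · 1 = 11
  Term 4 contributes -2 + 4 · 1 = 2
p(1) = ⊕ of these = min[3, 2, 3, 11, 2] = 2.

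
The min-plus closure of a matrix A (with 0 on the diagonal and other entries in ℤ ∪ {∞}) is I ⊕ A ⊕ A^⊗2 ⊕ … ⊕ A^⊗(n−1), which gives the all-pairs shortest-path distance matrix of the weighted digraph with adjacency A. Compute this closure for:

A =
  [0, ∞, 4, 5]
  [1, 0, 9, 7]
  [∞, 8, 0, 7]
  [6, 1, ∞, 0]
Closure =
  [0, 6, 4, 5]
  [1, 0, 5, 6]
  [9, 8, 0, 7]
  [2, 1, 6, 0]

This is the Floyd-Warshall all-pairs shortest-path computation. For each intermediate vertex k = 0, 1, …, 3, update dist[i][j] ← min(dist[i][j], dist[i][k] + dist[k][j]). The final matrix gives, for each (i, j), the minimum total weight of any directed path from i to j (possibly empty when i = j).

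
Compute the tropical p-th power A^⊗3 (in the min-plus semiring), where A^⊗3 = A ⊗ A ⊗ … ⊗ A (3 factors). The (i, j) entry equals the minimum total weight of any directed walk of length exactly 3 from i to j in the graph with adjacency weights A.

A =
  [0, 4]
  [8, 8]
A^⊗3 =
  [0, 4]
  [8, 12]

Each entry (A^⊗3)_ij equals the minimum over all length-3 walks i = v_0 → v_1 → … → v_3 = j of Σ_t A[v_t][v_{t+1}]. For example, for (i, j) = (0, 1) we minimise over 4 possible intermediate vertex sequences; the minimum is 4, attained along the walk 0 → 0 → 0 → 1.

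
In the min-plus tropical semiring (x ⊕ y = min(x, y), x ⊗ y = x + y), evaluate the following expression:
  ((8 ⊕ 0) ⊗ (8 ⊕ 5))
((8 ⊕ 0) ⊗ (8 ⊕ 5)) = 5

Expand innermost to outermost. Recall ⊕ takes the minimum of its arguments and ⊗ takes their sum. Working out the expression ((8 ⊕ 0) ⊗ (8 ⊕ 5)) gives 5.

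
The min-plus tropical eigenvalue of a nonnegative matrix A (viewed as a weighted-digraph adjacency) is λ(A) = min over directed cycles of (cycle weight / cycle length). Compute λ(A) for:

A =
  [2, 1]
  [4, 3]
λ(A) = 2

Enumerate directed cycles and compute their means (weight / length). Sample:
  cycle 0 → 0: weight = 2, length = 1, mean = 2/1 ≈ 2.000
  cycle 1 → 1: weight = 3, length = 1, mean = 3/1 ≈ 3.000
  cycle 0 → 1 → 0: weight = 5, length = 2, mean = 5/2 ≈ 2.500
  cycle 1 → 0 → 1: weight = 5, length = 2, mean = 5/2 ≈ 2.500
Minimum mean = 2.000, attained e.g. along the cycle 0 → 0 with weight 2 and length 1. So λ(A) = 2/1 = 2.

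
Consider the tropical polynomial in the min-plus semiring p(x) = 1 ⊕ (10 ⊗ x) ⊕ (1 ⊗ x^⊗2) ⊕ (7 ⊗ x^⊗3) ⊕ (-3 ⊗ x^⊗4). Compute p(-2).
p(-2) = -11

A tropical monomial a ⊗ x^⊗i evaluates to a + i · x. Evaluating each term at x = -2:
  Term 0 contributes 1 + 0 · -2 = 1
  Term 1 contributes 10 + 1 · -2 = 8
  Term 2 contributes 1 + 2 · -2 = -3
  Term 3 contributes 7 + 3 · -2 = 1
  Term 4 contributes -3 + 4 · -2 = -11
p(-2) = ⊕ of these = min[1, 8, -3, 1, -11] = -11.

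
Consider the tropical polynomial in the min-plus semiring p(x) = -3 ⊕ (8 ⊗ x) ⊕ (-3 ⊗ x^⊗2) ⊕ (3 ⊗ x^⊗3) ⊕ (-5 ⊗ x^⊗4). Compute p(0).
p(0) = -5

A tropical monomial a ⊗ x^⊗i evaluates to a + i · x. Evaluating each term at x = 0:
  Term 0 contributes -3 + 0 · 0 = -3
  Term 1 contributes 8 + 1 · 0 = 8
  Term 2 contributes -3 + 2 · 0 = -3
  Term 3 contributes 3 + 3 · 0 = 3
  Term 4 contributes -5 + 4 · 0 = -5
p(0) = ⊕ of these = min[-3, 8, -3, 3, -5] = -5.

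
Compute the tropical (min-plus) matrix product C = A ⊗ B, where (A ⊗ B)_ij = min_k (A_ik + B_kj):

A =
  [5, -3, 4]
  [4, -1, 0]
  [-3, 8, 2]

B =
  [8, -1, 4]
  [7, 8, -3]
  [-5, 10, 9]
A ⊗ B =
  [-1, 4, -6]
  [-5, 3, -4]
  [-3, -4, 1]

Apply the min-plus product entry-by-entry:
  C[0][0] = min over k of (A[0][0] + B[0][0] = 5 + 8 = 13, A[0][1] + B[1][0] = -3 + 7 = 4, A[0][2] + B[2][0] = 4 + -5 = -1) = -1 (attained at k = 2)
  C[0][1] = min over k of (A[0][0] + B[0][1] = 5 + -1 = 4, A[0][1] + B[1][1] = -3 + 8 = 5, A[0][2] + B[2][1] = 4 + 10 = 14) = 4 (attained at k = 0)
  C[0][2] = min over k of (A[0][0] + B[0][2] = 5 + 4 = 9, A[0][1] + B[1][2] = -3 + -3 = -6, A[0][2] + B[2][2] = 4 + 9 = 13) = -6 (attained at k = 1)
  C[1][0] = min over k of (A[1][0] + B[0][0] = 4 + 8 = 12, A[1][1] + B[1][0] = -1 + 7 = 6, A[1][2] + B[2][0] = 0 + -5 = -5) = -5 (attained at k = 2)
  C[1][1] = min over k of (A[1][0] + B[0][1] = 4 + -1 = 3, A[1][1] + B[1][1] = -1 + 8 = 7, A[1][2] + B[2][1] = 0 + 10 = 10) = 3 (attained at k = 0)
  C[1][2] = min over k of (A[1][0] + B[0][2] = 4 + 4 = 8, A[1][1] + B[1][2] = -1 + -3 = -4, A[1][2] + B[2][2] = 0 + 9 = 9) = -4 (attained at k = 1)
  C[2][0] = min over k of (A[2][0] + B[0][0] = -3 + 8 = 5, A[2][1] + B[1][0] = 8 + 7 = 15, A[2][2] + B[2][0] = 2 + -5 = -3) = -3 (attained at k = 2)
  C[2][1] = min over k of (A[2][0] + B[0][1] = -3 + -1 = -4, A[2][1] + B[1][1] = 8 + 8 = 16, A[2][2] + B[2][1] = 2 + 10 = 12) = -4 (attained at k = 0)
  C[2][2] = min over k of (A[2][0] + B[0][2] = -3 + 4 = 1, A[2][1] + B[1][2] = 8 + -3 = 5, A[2][2] + B[2][2] = 2 + 9 = 11) = 1 (attained at k = 0)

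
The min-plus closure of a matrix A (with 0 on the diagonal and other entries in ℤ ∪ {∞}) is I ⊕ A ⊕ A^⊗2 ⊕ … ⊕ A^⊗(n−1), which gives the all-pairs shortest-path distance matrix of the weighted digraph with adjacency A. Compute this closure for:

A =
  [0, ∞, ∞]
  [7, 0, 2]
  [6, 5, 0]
Closure =
  [0, ∞, ∞]
  [7, 0, 2]
  [6, 5, 0]

This is the Floyd-Warshall all-pairs shortest-path computation. For each intermediate vertex k = 0, 1, …, 2, update dist[i][j] ← min(dist[i][j], dist[i][k] + dist[k][j]). The final matrix gives, for each (i, j), the minimum total weight of any directed path from i to j (possibly empty when i = j).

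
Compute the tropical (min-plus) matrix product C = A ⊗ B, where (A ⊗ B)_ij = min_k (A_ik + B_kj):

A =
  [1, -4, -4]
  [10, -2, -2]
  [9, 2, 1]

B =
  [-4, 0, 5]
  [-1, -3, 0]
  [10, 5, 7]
A ⊗ B =
  [-5, -7, -4]
  [-3, -5, -2]
  [1, -1, 2]

Apply the min-plus product entry-by-entry:
  C[0][0] = min over k of (A[0][0] + B[0][0] = 1 + -4 = -3, A[0][1] + B[1][0] = -4 + -1 = -5, A[0][2] + B[2][0] = -4 + 10 = 6) = -5 (attained at k = 1)
  C[0][1] = min over k of (A[0][0] + B[0][1] = 1 + 0 = 1, A[0][1] + B[1][1] = -4 + -3 = -7, A[0][2] + B[2][1] = -4 + 5 = 1) = -7 (attained at k = 1)
  C[0][2] = min over k of (A[0][0] + B[0][2] = 1 + 5 = 6, A[0][1] + B[1][2] = -4 + 0 = -4, A[0][2] + B[2][2] = -4 + 7 = 3) = -4 (attained at k = 1)
  C[1][0] = min over k of (A[1][0] + B[0][0] = 10 + -4 = 6, A[1][1] + B[1][0] = -2 + -1 = -3, A[1][2] + B[2][0] = -2 + 10 = 8) = -3 (attained at k = 1)
  C[1][1] = min over k of (A[1][0] + B[0][1] = 10 + 0 = 10, A[1][1] + B[1][1] = -2 + -3 = -5, A[1][2] + B[2][1] = -2 + 5 = 3) = -5 (attained at k = 1)
  C[1][2] = min over k of (A[1][0] + B[0][2] = 10 + 5 = 15, A[1][1] + B[1][2] = -2 + 0 = -2, A[1][2] + B[2][2] = -2 + 7 = 5) = -2 (attained at k = 1)
  C[2][0] = min over k of (A[2][0] + B[0][0] = 9 + -4 = 5, A[2][1] + B[1][0] = 2 + -1 = 1, A[2][2] + B[2][0] = 1 + 10 = 11) = 1 (attained at k = 1)
  C[2][1] = min over k of (A[2][0] + B[0][1] = 9 + 0 = 9, A[2][1] + B[1][1] = 2 + -3 = -1, A[2][2] + B[2][1] = 1 + 5 = 6) = -1 (attained at k = 1)
  C[2][2] = min over k of (A[2][0] + B[0][2] = 9 + 5 = 14, A[2][1] + B[1][2] = 2 + 0 = 2, A[2][2] + B[2][2] = 1 + 7 = 8) = 2 (attained at k = 1)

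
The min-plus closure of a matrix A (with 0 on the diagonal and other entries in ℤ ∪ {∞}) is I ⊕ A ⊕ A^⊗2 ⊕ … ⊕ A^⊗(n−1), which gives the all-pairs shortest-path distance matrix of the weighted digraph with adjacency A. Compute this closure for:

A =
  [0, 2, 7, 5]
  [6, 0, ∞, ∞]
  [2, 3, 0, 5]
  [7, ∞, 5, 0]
Closure =
  [0, 2, 7, 5]
  [6, 0, 13, 11]
  [2, 3, 0, 5]
  [7, 8, 5, 0]

This is the Floyd-Warshall all-pairs shortest-path computation. For each intermediate vertex k = 0, 1, …, 3, update dist[i][j] ← min(dist[i][j], dist[i][k] + dist[k][j]). The final matrix gives, for each (i, j), the minimum total weight of any directed path from i to j (possibly empty when i = j).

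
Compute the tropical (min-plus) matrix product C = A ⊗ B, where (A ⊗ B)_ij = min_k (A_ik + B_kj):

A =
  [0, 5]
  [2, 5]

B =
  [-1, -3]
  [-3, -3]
A ⊗ B =
  [-1, -3]
  [1, -1]

Apply the min-plus product entry-by-entry:
  C[0][0] = min over k of (A[0][0] + B[0][0] = 0 + -1 = -1, A[0][1] + B[1][0] = 5 + -3 = 2) = -1 (attained at k = 0)
  C[0][1] = min over k of (A[0][0] + B[0][1] = 0 + -3 = -3, A[0][1] + B[1][1] = 5 + -3 = 2) = -3 (attained at k = 0)
  C[1][0] = min over k of (A[1][0] + B[0][0] = 2 + -1 = 1, A[1][1] + B[1][0] = 5 + -3 = 2) = 1 (attained at k = 0)
  C[1][1] = min over k of (A[1][0] + B[0][1] = 2 + -3 = -1, A[1][1] + B[1][1] = 5 + -3 = 2) = -1 (attained at k = 0)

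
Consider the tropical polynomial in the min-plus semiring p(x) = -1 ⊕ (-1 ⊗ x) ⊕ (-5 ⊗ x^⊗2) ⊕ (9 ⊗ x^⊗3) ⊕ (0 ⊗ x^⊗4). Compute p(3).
p(3) = -1

A tropical monomial a ⊗ x^⊗i evaluates to a + i · x. Evaluating each term at x = 3:
  Term 0 contributes -1 + 0 · 3 = -1
  Term 1 contributes -1 + 1 · 3 = 2
  Term 2 contributes -5 + 2 · 3 = 1
  Term 3 contributes 9 + 3 · 3 = 18
  Term 4 contributes 0 + 4 · 3 = 12
p(3) = ⊕ of these = min[-1, 2, 1, 18, 12] = -1.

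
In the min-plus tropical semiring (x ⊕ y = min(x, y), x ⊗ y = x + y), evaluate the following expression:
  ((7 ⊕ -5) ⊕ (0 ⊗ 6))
((7 ⊕ -5) ⊕ (0 ⊗ 6)) = -5

Expand innermost to outermost. Recall ⊕ takes the minimum of its arguments and ⊗ takes their sum. Working out the expression ((7 ⊕ -5) ⊕ (0 ⊗ 6)) gives -5.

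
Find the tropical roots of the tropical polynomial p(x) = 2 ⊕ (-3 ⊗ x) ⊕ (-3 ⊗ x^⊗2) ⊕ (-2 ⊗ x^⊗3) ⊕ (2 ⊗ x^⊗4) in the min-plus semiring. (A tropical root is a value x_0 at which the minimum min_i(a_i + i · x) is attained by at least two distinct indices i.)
Roots: {-4, -1, 0, 5}

Each tropical root is a break point of the lower envelope of the lines y = a_i + i · x (there are 5 lines, with slopes 0, 1, ..., 4). Only the lines that attain the minimum somewhere contribute to roots; other lines are dominated. Here the surviving (envelope) indices are i = 4, i = 3, i = 2, i = 1, i = 0.
Intersections between consecutive envelope lines give the roots: for adjacent envelope indices i < j the intersection is x = (a_i − a_j) / (j − i). Reading off the sorted break points: {-4, -1, 0, 5}.
Verification: at each break x_0, at least two indices attain the minimum of min_i(a_i + i · x_0).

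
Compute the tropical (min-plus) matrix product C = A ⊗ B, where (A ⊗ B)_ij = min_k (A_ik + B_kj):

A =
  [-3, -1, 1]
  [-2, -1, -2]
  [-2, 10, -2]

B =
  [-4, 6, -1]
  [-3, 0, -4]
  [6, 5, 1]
A ⊗ B =
  [-7, -1, -5]
  [-6, -1, -5]
  [-6, 3, -3]

Apply the min-plus product entry-by-entry:
  C[0][0] = min over k of (A[0][0] + B[0][0] = -3 + -4 = -7, A[0][1] + B[1][0] = -1 + -3 = -4, A[0][2] + B[2][0] = 1 + 6 = 7) = -7 (attained at k = 0)
  C[0][1] = min over k of (A[0][0] + B[0][1] = -3 + 6 = 3, A[0][1] + B[1][1] = -1 + 0 = -1, A[0][2] + B[2][1] = 1 + 5 = 6) = -1 (attained at k = 1)
  C[0][2] = min over k of (A[0][0] + B[0][2] = -3 + -1 = -4, A[0][1] + B[1][2] = -1 + -4 = -5, A[0][2] + B[2][2] = 1 + 1 = 2) = -5 (attained at k = 1)
  C[1][0] = min over k of (A[1][0] + B[0][0] = -2 + -4 = -6, A[1][1] + B[1][0] = -1 + -3 = -4, A[1][2] + B[2][0] = -2 + 6 = 4) = -6 (attained at k = 0)
  C[1][1] = min over k of (A[1][0] + B[0][1] = -2 + 6 = 4, A[1][1] + B[1][1] = -1 + 0 = -1, A[1][2] + B[2][1] = -2 + 5 = 3) = -1 (attained at k = 1)
  C[1][2] = min over k of (A[1][0] + B[0][2] = -2 + -1 = -3, A[1][1] + B[1][2] = -1 + -4 = -5, A[1][2] + B[2][2] = -2 + 1 = -1) = -5 (attained at k = 1)
  C[2][0] = min over k of (A[2][0] + B[0][0] = -2 + -4 = -6, A[2][1] + B[1][0] = 10 + -3 = 7, A[2][2] + B[2][0] = -2 + 6 = 4) = -6 (attained at k = 0)
  C[2][1] = min over k of (A[2][0] + B[0][1] = -2 + 6 = 4, A[2][1] + B[1][1] = 10 + 0 = 10, A[2][2] + B[2][1] = -2 + 5 = 3) = 3 (attained at k = 2)
  C[2][2] = min over k of (A[2][0] + B[0][2] = -2 + -1 = -3, A[2][1] + B[1][2] = 10 + -4 = 6, A[2][2] + B[2][2] = -2 + 1 = -1) = -3 (attained at k = 0)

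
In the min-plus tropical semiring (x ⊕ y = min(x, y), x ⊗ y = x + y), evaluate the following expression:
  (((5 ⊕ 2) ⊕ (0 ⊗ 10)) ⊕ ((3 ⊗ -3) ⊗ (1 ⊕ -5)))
(((5 ⊕ 2) ⊕ (0 ⊗ 10)) ⊕ ((3 ⊗ -3) ⊗ (1 ⊕ -5))) = -5

Expand innermost to outermost. Recall ⊕ takes the minimum of its arguments and ⊗ takes their sum. Working out the expression (((5 ⊕ 2) ⊕ (0 ⊗ 10)) ⊕ ((3 ⊗ -3) ⊗ (1 ⊕ -5))) gives -5.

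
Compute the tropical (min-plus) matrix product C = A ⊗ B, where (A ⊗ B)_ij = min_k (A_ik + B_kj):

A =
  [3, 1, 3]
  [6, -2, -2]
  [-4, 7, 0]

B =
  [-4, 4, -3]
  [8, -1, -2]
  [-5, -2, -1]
A ⊗ B =
  [-2, 0, -1]
  [-7, -4, -4]
  [-8, -2, -7]

Apply the min-plus product entry-by-entry:
  C[0][0] = min over k of (A[0][0] + B[0][0] = 3 + -4 = -1, A[0][1] + B[1][0] = 1 + 8 = 9, A[0][2] + B[2][0] = 3 + -5 = -2) = -2 (attained at k = 2)
  C[0][1] = min over k of (A[0][0] + B[0][1] = 3 + 4 = 7, A[0][1] + B[1][1] = 1 + -1 = 0, A[0][2] + B[2][1] = 3 + -2 = 1) = 0 (attained at k = 1)
  C[0][2] = min over k of (A[0][0] + B[0][2] = 3 + -3 = 0, A[0][1] + B[1][2] = 1 + -2 = -1, A[0][2] + B[2][2] = 3 + -1 = 2) = -1 (attained at k = 1)
  C[1][0] = min over k of (A[1][0] + B[0][0] = 6 + -4 = 2, A[1][1] + B[1][0] = -2 + 8 = 6, A[1][2] + B[2][0] = -2 + -5 = -7) = -7 (attained at k = 2)
  C[1][1] = min over k of (A[1][0] + B[0][1] = 6 + 4 = 10, A[1][1] + B[1][1] = -2 + -1 = -3, A[1][2] + B[2][1] = -2 + -2 = -4) = -4 (attained at k = 2)
  C[1][2] = min over k of (A[1][0] + B[0][2] = 6 + -3 = 3, A[1][1] + B[1][2] = -2 + -2 = -4, A[1][2] + B[2][2] = -2 + -1 = -3) = -4 (attained at k = 1)
  C[2][0] = min over k of (A[2][0] + B[0][0] = -4 + -4 = -8, A[2][1] + B[1][0] = 7 + 8 = 15, A[2][2] + B[2][0] = 0 + -5 = -5) = -8 (attained at k = 0)
  C[2][1] = min over k of (A[2][0] + B[0][1] = -4 + 4 = 0, A[2][1] + B[1][1] = 7 + -1 = 6, A[2][2] + B[2][1] = 0 + -2 = -2) = -2 (attained at k = 2)
  C[2][2] = min over k of (A[2][0] + B[0][2] = -4 + -3 = -7, A[2][1] + B[1][2] = 7 + -2 = 5, A[2][2] + B[2][2] = 0 + -1 = -1) = -7 (attained at k = 0)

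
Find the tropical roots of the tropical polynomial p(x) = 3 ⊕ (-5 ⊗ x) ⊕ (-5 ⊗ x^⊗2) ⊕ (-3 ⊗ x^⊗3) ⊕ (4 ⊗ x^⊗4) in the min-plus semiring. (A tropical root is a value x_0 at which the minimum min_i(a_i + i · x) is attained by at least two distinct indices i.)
Roots: {-7, -2, 0, 8}

Each tropical root is a break point of the lower envelope of the lines y = a_i + i · x (there are 5 lines, with slopes 0, 1, ..., 4). Only the lines that attain the minimum somewhere contribute to roots; other lines are dominated. Here the surviving (envelope) indices are i = 4, i = 3, i = 2, i = 1, i = 0.
Intersections between consecutive envelope lines give the roots: for adjacent envelope indices i < j the intersection is x = (a_i − a_j) / (j − i). Reading off the sorted break points: {-7, -2, 0, 8}.
Verification: at each break x_0, at least two indices attain the minimum of min_i(a_i + i · x_0).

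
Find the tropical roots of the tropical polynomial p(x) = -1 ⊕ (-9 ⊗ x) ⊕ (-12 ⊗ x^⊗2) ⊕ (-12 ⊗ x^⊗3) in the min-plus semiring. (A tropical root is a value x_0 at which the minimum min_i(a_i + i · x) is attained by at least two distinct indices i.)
Roots: {0, 3, 8}

Each tropical root is a break point of the lower envelope of the lines y = a_i + i · x (there are 4 lines, with slopes 0, 1, ..., 3). Only the lines that attain the minimum somewhere contribute to roots; other lines are dominated. Here the surviving (envelope) indices are i = 3, i = 2, i = 1, i = 0.
Intersections between consecutive envelope lines give the roots: for adjacent envelope indices i < j the intersection is x = (a_i − a_j) / (j − i). Reading off the sorted break points: {0, 3, 8}.
Verification: at each break x_0, at least two indices attain the minimum of min_i(a_i + i · x_0).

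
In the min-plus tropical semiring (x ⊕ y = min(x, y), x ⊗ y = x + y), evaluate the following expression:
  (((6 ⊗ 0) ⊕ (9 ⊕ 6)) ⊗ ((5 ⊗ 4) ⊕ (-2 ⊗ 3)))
(((6 ⊗ 0) ⊕ (9 ⊕ 6)) ⊗ ((5 ⊗ 4) ⊕ (-2 ⊗ 3))) = 7

Expand innermost to outermost. Recall ⊕ takes the minimum of its arguments and ⊗ takes their sum. Working out the expression (((6 ⊗ 0) ⊕ (9 ⊕ 6)) ⊗ ((5 ⊗ 4) ⊕ (-2 ⊗ 3))) gives 7.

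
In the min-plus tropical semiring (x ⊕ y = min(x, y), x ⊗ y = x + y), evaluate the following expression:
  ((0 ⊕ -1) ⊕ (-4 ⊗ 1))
((0 ⊕ -1) ⊕ (-4 ⊗ 1)) = -3

Expand innermost to outermost. Recall ⊕ takes the minimum of its arguments and ⊗ takes their sum. Working out the expression ((0 ⊕ -1) ⊕ (-4 ⊗ 1)) gives -3.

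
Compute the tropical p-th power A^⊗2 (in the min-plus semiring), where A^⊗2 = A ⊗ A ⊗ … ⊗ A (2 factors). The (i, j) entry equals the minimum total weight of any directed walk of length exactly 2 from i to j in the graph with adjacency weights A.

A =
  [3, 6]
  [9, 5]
A^⊗2 =
  [6, 9]
  [12, 10]

Each entry (A^⊗2)_ij equals the minimum over all length-2 walks i = v_0 → v_1 → … → v_2 = j of Σ_t A[v_t][v_{t+1}]. For example, for (i, j) = (0, 1) we minimise over 2 possible intermediate vertex sequences; the minimum is 9, attained along the walk 0 → 0 → 1.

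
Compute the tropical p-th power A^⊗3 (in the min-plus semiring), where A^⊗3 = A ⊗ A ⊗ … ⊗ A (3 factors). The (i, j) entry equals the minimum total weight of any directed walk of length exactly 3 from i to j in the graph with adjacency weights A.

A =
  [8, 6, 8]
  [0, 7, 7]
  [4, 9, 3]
A^⊗3 =
  [13, 12, 14]
  [6, 13, 11]
  [10, 13, 9]

Each entry (A^⊗3)_ij equals the minimum over all length-3 walks i = v_0 → v_1 → … → v_3 = j of Σ_t A[v_t][v_{t+1}]. For example, for (i, j) = (0, 2) we minimise over 9 possible intermediate vertex sequences; the minimum is 14, attained along the walk 0 → 1 → 0 → 2.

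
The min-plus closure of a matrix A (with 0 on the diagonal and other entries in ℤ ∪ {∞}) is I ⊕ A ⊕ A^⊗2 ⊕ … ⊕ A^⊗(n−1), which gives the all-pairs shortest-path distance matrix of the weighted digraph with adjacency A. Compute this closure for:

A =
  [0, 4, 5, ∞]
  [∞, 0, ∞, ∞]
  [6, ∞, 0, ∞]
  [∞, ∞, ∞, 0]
Closure =
  [0, 4, 5, ∞]
  [∞, 0, ∞, ∞]
  [6, 10, 0, ∞]
  [∞, ∞, ∞, 0]

This is the Floyd-Warshall all-pairs shortest-path computation. For each intermediate vertex k = 0, 1, …, 3, update dist[i][j] ← min(dist[i][j], dist[i][k] + dist[k][j]). The final matrix gives, for each (i, j), the minimum total weight of any directed path from i to j (possibly empty when i = j).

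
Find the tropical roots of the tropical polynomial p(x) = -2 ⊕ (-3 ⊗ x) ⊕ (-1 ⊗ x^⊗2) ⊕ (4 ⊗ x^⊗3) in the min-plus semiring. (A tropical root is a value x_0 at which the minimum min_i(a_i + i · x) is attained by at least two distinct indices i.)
Roots: {-5, -2, 1}

Each tropical root is a break point of the lower envelope of the lines y = a_i + i · x (there are 4 lines, with slopes 0, 1, ..., 3). Only the lines that attain the minimum somewhere contribute to roots; other lines are dominated. Here the surviving (envelope) indices are i = 3, i = 2, i = 1, i = 0.
Intersections between consecutive envelope lines give the roots: for adjacent envelope indices i < j the intersection is x = (a_i − a_j) / (j − i). Reading off the sorted break points: {-5, -2, 1}.
Verification: at each break x_0, at least two indices attain the minimum of min_i(a_i + i · x_0).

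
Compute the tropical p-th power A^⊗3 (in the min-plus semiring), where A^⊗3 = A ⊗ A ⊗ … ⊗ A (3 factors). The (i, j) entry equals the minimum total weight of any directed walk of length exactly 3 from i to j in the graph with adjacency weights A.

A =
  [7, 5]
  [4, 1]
A^⊗3 =
  [10, 7]
  [6, 3]

Each entry (A^⊗3)_ij equals the minimum over all length-3 walks i = v_0 → v_1 → … → v_3 = j of Σ_t A[v_t][v_{t+1}]. For example, for (i, j) = (0, 1) we minimise over 4 possible intermediate vertex sequences; the minimum is 7, attained along the walk 0 → 1 → 1 → 1.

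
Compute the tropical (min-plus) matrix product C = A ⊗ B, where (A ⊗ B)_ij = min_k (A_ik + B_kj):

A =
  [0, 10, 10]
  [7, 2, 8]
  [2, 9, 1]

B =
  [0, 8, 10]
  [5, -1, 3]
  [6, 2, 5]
A ⊗ B =
  [0, 8, 10]
  [7, 1, 5]
  [2, 3, 6]

Apply the min-plus product entry-by-entry:
  C[0][0] = min over k of (A[0][0] + B[0][0] = 0 + 0 = 0, A[0][1] + B[1][0] = 10 + 5 = 15, A[0][2] + B[2][0] = 10 + 6 = 16) = 0 (attained at k = 0)
  C[0][1] = min over k of (A[0][0] + B[0][1] = 0 + 8 = 8, A[0][1] + B[1][1] = 10 + -1 = 9, A[0][2] + B[2][1] = 10 + 2 = 12) = 8 (attained at k = 0)
  C[0][2] = min over k of (A[0][0] + B[0][2] = 0 + 10 = 10, A[0][1] + B[1][2] = 10 + 3 = 13, A[0][2] + B[2][2] = 10 + 5 = 15) = 10 (attained at k = 0)
  C[1][0] = min over k of (A[1][0] + B[0][0] = 7 + 0 = 7, A[1][1] + B[1][0] = 2 + 5 = 7, A[1][2] + B[2][0] = 8 + 6 = 14) = 7 (attained at k = 0)
  C[1][1] = min over k of (A[1][0] + B[0][1] = 7 + 8 = 15, A[1][1] + B[1][1] = 2 + -1 = 1, A[1][2] + B[2][1] = 8 + 2 = 10) = 1 (attained at k = 1)
  C[1][2] = min over k of (A[1][0] + B[0][2] = 7 + 10 = 17, A[1][1] + B[1][2] = 2 + 3 = 5, A[1][2] + B[2][2] = 8 + 5 = 13) = 5 (attained at k = 1)
  C[2][0] = min over k of (A[2][0] + B[0][0] = 2 + 0 = 2, A[2][1] + B[1][0] = 9 + 5 = 14, A[2][2] + B[2][0] = 1 + 6 = 7) = 2 (attained at k = 0)
  C[2][1] = min over k of (A[2][0] + B[0][1] = 2 + 8 = 10, A[2][1] + B[1][1] = 9 + -1 = 8, A[2][2] + B[2][1] = 1 + 2 = 3) = 3 (attained at k = 2)
  C[2][2] = min over k of (A[2][0] + B[0][2] = 2 + 10 = 12, A[2][1] + B[1][2] = 9 + 3 = 12, A[2][2] + B[2][2] = 1 + 5 = 6) = 6 (attained at k = 2)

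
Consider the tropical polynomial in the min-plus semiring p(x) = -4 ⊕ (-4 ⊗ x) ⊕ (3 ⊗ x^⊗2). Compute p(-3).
p(-3) = -7

A tropical monomial a ⊗ x^⊗i evaluates to a + i · x. Evaluating each term at x = -3:
  Term 0 contributes -4 + 0 · -3 = -4
  Term 1 contributes -4 + 1 · -3 = -7
  Term 2 contributes 3 + 2 · -3 = -3
p(-3) = ⊕ of these = min[-4, -7, -3] = -7.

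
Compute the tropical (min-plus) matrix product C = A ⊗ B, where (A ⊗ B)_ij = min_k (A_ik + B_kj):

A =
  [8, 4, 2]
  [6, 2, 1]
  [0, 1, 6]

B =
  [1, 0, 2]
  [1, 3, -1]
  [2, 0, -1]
A ⊗ B =
  [4, 2, 1]
  [3, 1, 0]
  [1, 0, 0]

Apply the min-plus product entry-by-entry:
  C[0][0] = min over k of (A[0][0] + B[0][0] = 8 + 1 = 9, A[0][1] + B[1][0] = 4 + 1 = 5, A[0][2] + B[2][0] = 2 + 2 = 4) = 4 (attained at k = 2)
  C[0][1] = min over k of (A[0][0] + B[0][1] = 8 + 0 = 8, A[0][1] + B[1][1] = 4 + 3 = 7, A[0][2] + B[2][1] = 2 + 0 = 2) = 2 (attained at k = 2)
  C[0][2] = min over k of (A[0][0] + B[0][2] = 8 + 2 = 10, A[0][1] + B[1][2] = 4 + -1 = 3, A[0][2] + B[2][2] = 2 + -1 = 1) = 1 (attained at k = 2)
  C[1][0] = min over k of (A[1][0] + B[0][0] = 6 + 1 = 7, A[1][1] + B[1][0] = 2 + 1 = 3, A[1][2] + B[2][0] = 1 + 2 = 3) = 3 (attained at k = 1)
  C[1][1] = min over k of (A[1][0] + B[0][1] = 6 + 0 = 6, A[1][1] + B[1][1] = 2 + 3 = 5, A[1][2] + B[2][1] = 1 + 0 = 1) = 1 (attained at k = 2)
  C[1][2] = min over k of (A[1][0] + B[0][2] = 6 + 2 = 8, A[1][1] + B[1][2] = 2 + -1 = 1, A[1][2] + B[2][2] = 1 + -1 = 0) = 0 (attained at k = 2)
  C[2][0] = min over k of (A[2][0] + B[0][0] = 0 + 1 = 1, A[2][1] + B[1][0] = 1 + 1 = 2, A[2][2] + B[2][0] = 6 + 2 = 8) = 1 (attained at k = 0)
  C[2][1] = min over k of (A[2][0] + B[0][1] = 0 + 0 = 0, A[2][1] + B[1][1] = 1 + 3 = 4, A[2][2] + B[2][1] = 6 + 0 = 6) = 0 (attained at k = 0)
  C[2][2] = min over k of (A[2][0] + B[0][2] = 0 + 2 = 2, A[2][1] + B[1][2] = 1 + -1 = 0, A[2][2] + B[2][2] = 6 + -1 = 5) = 0 (attained at k = 1)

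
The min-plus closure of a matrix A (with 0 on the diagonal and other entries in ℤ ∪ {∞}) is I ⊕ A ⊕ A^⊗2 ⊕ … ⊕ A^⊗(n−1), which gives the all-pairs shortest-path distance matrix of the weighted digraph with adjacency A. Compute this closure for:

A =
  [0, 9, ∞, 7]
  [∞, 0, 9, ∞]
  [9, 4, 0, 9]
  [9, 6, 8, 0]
Closure =
  [0, 9, 15, 7]
  [18, 0, 9, 18]
  [9, 4, 0, 9]
  [9, 6, 8, 0]

This is the Floyd-Warshall all-pairs shortest-path computation. For each intermediate vertex k = 0, 1, …, 3, update dist[i][j] ← min(dist[i][j], dist[i][k] + dist[k][j]). The final matrix gives, for each (i, j), the minimum total weight of any directed path from i to j (possibly empty when i = j).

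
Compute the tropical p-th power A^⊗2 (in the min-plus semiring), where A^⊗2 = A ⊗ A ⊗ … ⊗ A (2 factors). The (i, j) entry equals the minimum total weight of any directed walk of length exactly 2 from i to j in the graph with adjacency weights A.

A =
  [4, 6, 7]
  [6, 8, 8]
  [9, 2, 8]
A^⊗2 =
  [8, 9, 11]
  [10, 10, 13]
  [8, 10, 10]

Each entry (A^⊗2)_ij equals the minimum over all length-2 walks i = v_0 → v_1 → … → v_2 = j of Σ_t A[v_t][v_{t+1}]. For example, for (i, j) = (0, 2) we minimise over 3 possible intermediate vertex sequences; the minimum is 11, attained along the walk 0 → 0 → 2.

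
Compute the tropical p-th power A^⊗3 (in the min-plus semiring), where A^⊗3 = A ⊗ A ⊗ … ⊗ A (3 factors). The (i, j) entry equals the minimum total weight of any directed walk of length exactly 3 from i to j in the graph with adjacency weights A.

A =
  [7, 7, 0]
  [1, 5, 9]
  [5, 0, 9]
A^⊗3 =
  [1, 5, 5]
  [6, 1, 6]
  [6, 5, 1]

Each entry (A^⊗3)_ij equals the minimum over all length-3 walks i = v_0 → v_1 → … → v_3 = j of Σ_t A[v_t][v_{t+1}]. For example, for (i, j) = (0, 2) we minimise over 9 possible intermediate vertex sequences; the minimum is 5, attained along the walk 0 → 2 → 0 → 2.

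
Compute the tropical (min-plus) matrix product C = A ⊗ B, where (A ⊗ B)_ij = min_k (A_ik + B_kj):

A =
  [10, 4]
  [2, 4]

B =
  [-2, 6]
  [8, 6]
A ⊗ B =
  [8, 10]
  [0, 8]

Apply the min-plus product entry-by-entry:
  C[0][0] = min over k of (A[0][0] + B[0][0] = 10 + -2 = 8, A[0][1] + B[1][0] = 4 + 8 = 12) = 8 (attained at k = 0)
  C[0][1] = min over k of (A[0][0] + B[0][1] = 10 + 6 = 16, A[0][1] + B[1][1] = 4 + 6 = 10) = 10 (attained at k = 1)
  C[1][0] = min over k of (A[1][0] + B[0][0] = 2 + -2 = 0, A[1][1] + B[1][0] = 4 + 8 = 12) = 0 (attained at k = 0)
  C[1][1] = min over k of (A[1][0] + B[0][1] = 2 + 6 = 8, A[1][1] + B[1][1] = 4 + 6 = 10) = 8 (attained at k = 0)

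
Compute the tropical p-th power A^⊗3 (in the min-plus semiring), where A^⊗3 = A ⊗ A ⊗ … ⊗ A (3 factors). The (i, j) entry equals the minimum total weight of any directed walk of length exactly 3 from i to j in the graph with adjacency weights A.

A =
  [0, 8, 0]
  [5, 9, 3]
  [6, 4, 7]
A^⊗3 =
  [0, 4, 0]
  [5, 9, 5]
  [6, 10, 6]

Each entry (A^⊗3)_ij equals the minimum over all length-3 walks i = v_0 → v_1 → … → v_3 = j of Σ_t A[v_t][v_{t+1}]. For example, for (i, j) = (0, 2) we minimise over 9 possible intermediate vertex sequences; the minimum is 0, attained along the walk 0 → 0 → 0 → 2.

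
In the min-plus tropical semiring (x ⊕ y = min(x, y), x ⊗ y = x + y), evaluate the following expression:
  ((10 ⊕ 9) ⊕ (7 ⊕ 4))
((10 ⊕ 9) ⊕ (7 ⊕ 4)) = 4

Expand innermost to outermost. Recall ⊕ takes the minimum of its arguments and ⊗ takes their sum. Working out the expression ((10 ⊕ 9) ⊕ (7 ⊕ 4)) gives 4.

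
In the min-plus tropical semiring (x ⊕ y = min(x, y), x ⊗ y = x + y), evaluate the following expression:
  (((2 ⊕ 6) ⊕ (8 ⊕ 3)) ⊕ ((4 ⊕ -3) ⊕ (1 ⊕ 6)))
(((2 ⊕ 6) ⊕ (8 ⊕ 3)) ⊕ ((4 ⊕ -3) ⊕ (1 ⊕ 6))) = -3

Expand innermost to outermost. Recall ⊕ takes the minimum of its arguments and ⊗ takes their sum. Working out the expression (((2 ⊕ 6) ⊕ (8 ⊕ 3)) ⊕ ((4 ⊕ -3) ⊕ (1 ⊕ 6))) gives -3.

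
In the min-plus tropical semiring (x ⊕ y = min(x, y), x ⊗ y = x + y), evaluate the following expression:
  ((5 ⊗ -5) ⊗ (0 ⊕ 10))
((5 ⊗ -5) ⊗ (0 ⊕ 10)) = 0

Expand innermost to outermost. Recall ⊕ takes the minimum of its arguments and ⊗ takes their sum. Working out the expression ((5 ⊗ -5) ⊗ (0 ⊕ 10)) gives 0.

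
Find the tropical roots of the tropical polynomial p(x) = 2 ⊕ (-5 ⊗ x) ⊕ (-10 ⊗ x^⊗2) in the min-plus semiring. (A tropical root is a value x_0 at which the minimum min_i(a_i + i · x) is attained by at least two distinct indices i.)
Roots: {5, 7}

Each tropical root is a break point of the lower envelope of the lines y = a_i + i · x (there are 3 lines, with slopes 0, 1, ..., 2). Only the lines that attain the minimum somewhere contribute to roots; other lines are dominated. Here the surviving (envelope) indices are i = 2, i = 1, i = 0.
Intersections between consecutive envelope lines give the roots: for adjacent envelope indices i < j the intersection is x = (a_i − a_j) / (j − i). Reading off the sorted break points: {5, 7}.
Verification: at each break x_0, at least two indices attain the minimum of min_i(a_i + i · x_0).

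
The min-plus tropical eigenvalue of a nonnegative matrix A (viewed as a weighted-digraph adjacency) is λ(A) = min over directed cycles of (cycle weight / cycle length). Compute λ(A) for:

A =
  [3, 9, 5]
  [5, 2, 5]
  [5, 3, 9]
λ(A) = 2

Enumerate directed cycles and compute their means (weight / length). Sample:
  cycle 0 → 0: weight = 3, length = 1, mean = 3/1 ≈ 3.000
  cycle 1 → 1: weight = 2, length = 1, mean = 2/1 ≈ 2.000
  cycle 2 → 2: weight = 9, length = 1, mean = 9/1 ≈ 9.000
  cycle 0 → 1 → 0: weight = 14, length = 2, mean = 14/2 ≈ 7.000
  cycle 0 → 2 → 0: weight = 10, length = 2, mean = 10/2 ≈ 5.000
  cycle 1 → 0 → 1: weight = 14, length = 2, mean = 14/2 ≈ 7.000
Minimum mean = 2.000, attained e.g. along the cycle 1 → 1 with weight 2 and length 1. So λ(A) = 2/1 = 2.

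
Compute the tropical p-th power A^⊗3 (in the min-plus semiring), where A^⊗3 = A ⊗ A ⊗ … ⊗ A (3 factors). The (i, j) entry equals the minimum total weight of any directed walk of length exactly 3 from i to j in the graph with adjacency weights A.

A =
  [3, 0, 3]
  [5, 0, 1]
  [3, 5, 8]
A^⊗3 =
  [4, 0, 1]
  [4, 0, 1]
  [8, 3, 4]

Each entry (A^⊗3)_ij equals the minimum over all length-3 walks i = v_0 → v_1 → … → v_3 = j of Σ_t A[v_t][v_{t+1}]. For example, for (i, j) = (0, 2) we minimise over 9 possible intermediate vertex sequences; the minimum is 1, attained along the walk 0 → 1 → 1 → 2.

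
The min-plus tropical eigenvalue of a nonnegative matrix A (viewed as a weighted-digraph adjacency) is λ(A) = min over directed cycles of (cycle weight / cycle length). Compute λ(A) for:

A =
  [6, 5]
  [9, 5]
λ(A) = 5

Enumerate directed cycles and compute their means (weight / length). Sample:
  cycle 0 → 0: weight = 6, length = 1, mean = 6/1 ≈ 6.000
  cycle 1 → 1: weight = 5, length = 1, mean = 5/1 ≈ 5.000
  cycle 0 → 1 → 0: weight = 14, length = 2, mean = 14/2 ≈ 7.000
  cycle 1 → 0 → 1: weight = 14, length = 2, mean = 14/2 ≈ 7.000
Minimum mean = 5.000, attained e.g. along the cycle 1 → 1 with weight 5 and length 1. So λ(A) = 5/1 = 5.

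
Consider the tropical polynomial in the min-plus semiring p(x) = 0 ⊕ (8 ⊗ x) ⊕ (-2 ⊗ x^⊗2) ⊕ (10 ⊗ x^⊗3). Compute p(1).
p(1) = 0

A tropical monomial a ⊗ x^⊗i evaluates to a + i · x. Evaluating each term at x = 1:
  Term 0 contributes 0 + 0 · 1 = 0
  Term 1 contributes 8 + 1 · 1 = 9
  Term 2 contributes -2 + 2 · 1 = 0
  Term 3 contributes 10 + 3 · 1 = 13
p(1) = ⊕ of these = min[0, 9, 0, 13] = 0.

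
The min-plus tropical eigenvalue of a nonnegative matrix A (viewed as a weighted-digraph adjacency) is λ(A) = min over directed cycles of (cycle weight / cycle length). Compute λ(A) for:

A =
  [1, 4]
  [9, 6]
λ(A) = 1

Enumerate directed cycles and compute their means (weight / length). Sample:
  cycle 0 → 0: weight = 1, length = 1, mean = 1/1 ≈ 1.000
  cycle 1 → 1: weight = 6, length = 1, mean = 6/1 ≈ 6.000
  cycle 0 → 1 → 0: weight = 13, length = 2, mean = 13/2 ≈ 6.500
  cycle 1 → 0 → 1: weight = 13, length = 2, mean = 13/2 ≈ 6.500
Minimum mean = 1.000, attained e.g. along the cycle 0 → 0 with weight 1 and length 1. So λ(A) = 1/1 = 1.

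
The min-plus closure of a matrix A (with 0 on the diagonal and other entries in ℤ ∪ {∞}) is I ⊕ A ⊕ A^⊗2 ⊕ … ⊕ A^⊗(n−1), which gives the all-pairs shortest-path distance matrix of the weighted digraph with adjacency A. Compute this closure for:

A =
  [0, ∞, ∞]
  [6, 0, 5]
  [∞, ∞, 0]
Closure =
  [0, ∞, ∞]
  [6, 0, 5]
  [∞, ∞, 0]

This is the Floyd-Warshall all-pairs shortest-path computation. For each intermediate vertex k = 0, 1, …, 2, update dist[i][j] ← min(dist[i][j], dist[i][k] + dist[k][j]). The final matrix gives, for each (i, j), the minimum total weight of any directed path from i to j (possibly empty when i = j).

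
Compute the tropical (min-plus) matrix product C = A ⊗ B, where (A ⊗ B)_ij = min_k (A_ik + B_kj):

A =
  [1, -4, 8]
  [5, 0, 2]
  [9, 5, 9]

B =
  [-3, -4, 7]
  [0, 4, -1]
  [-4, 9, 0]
A ⊗ B =
  [-4, -3, -5]
  [-2, 1, -1]
  [5, 5, 4]

Apply the min-plus product entry-by-entry:
  C[0][0] = min over k of (A[0][0] + B[0][0] = 1 + -3 = -2, A[0][1] + B[1][0] = -4 + 0 = -4, A[0][2] + B[2][0] = 8 + -4 = 4) = -4 (attained at k = 1)
  C[0][1] = min over k of (A[0][0] + B[0][1] = 1 + -4 = -3, A[0][1] + B[1][1] = -4 + 4 = 0, A[0][2] + B[2][1] = 8 + 9 = 17) = -3 (attained at k = 0)
  C[0][2] = min over k of (A[0][0] + B[0][2] = 1 + 7 = 8, A[0][1] + B[1][2] = -4 + -1 = -5, A[0][2] + B[2][2] = 8 + 0 = 8) = -5 (attained at k = 1)
  C[1][0] = min over k of (A[1][0] + B[0][0] = 5 + -3 = 2, A[1][1] + B[1][0] = 0 + 0 = 0, A[1][2] + B[2][0] = 2 + -4 = -2) = -2 (attained at k = 2)
  C[1][1] = min over k of (A[1][0] + B[0][1] = 5 + -4 = 1, A[1][1] + B[1][1] = 0 + 4 = 4, A[1][2] + B[2][1] = 2 + 9 = 11) = 1 (attained at k = 0)
  C[1][2] = min over k of (A[1][0] + B[0][2] = 5 + 7 = 12, A[1][1] + B[1][2] = 0 + -1 = -1, A[1][2] + B[2][2] = 2 + 0 = 2) = -1 (attained at k = 1)
  C[2][0] = min over k of (A[2][0] + B[0][0] = 9 + -3 = 6, A[2][1] + B[1][0] = 5 + 0 = 5, A[2][2] + B[2][0] = 9 + -4 = 5) = 5 (attained at k = 1)
  C[2][1] = min over k of (A[2][0] + B[0][1] = 9 + -4 = 5, A[2][1] + B[1][1] = 5 + 4 = 9, A[2][2] + B[2][1] = 9 + 9 = 18) = 5 (attained at k = 0)
  C[2][2] = min over k of (A[2][0] + B[0][2] = 9 + 7 = 16, A[2][1] + B[1][2] = 5 + -1 = 4, A[2][2] + B[2][2] = 9 + 0 = 9) = 4 (attained at k = 1)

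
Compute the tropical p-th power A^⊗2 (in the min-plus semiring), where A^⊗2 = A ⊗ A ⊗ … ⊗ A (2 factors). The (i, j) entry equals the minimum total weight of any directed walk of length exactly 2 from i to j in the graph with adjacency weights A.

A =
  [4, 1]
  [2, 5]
A^⊗2 =
  [3, 5]
  [6, 3]

Each entry (A^⊗2)_ij equals the minimum over all length-2 walks i = v_0 → v_1 → … → v_2 = j of Σ_t A[v_t][v_{t+1}]. For example, for (i, j) = (0, 1) we minimise over 2 possible intermediate vertex sequences; the minimum is 5, attained along the walk 0 → 0 → 1.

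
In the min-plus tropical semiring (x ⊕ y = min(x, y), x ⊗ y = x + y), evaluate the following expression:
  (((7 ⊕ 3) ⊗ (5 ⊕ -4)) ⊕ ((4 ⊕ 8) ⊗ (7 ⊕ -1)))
(((7 ⊕ 3) ⊗ (5 ⊕ -4)) ⊕ ((4 ⊕ 8) ⊗ (7 ⊕ -1))) = -1

Expand innermost to outermost. Recall ⊕ takes the minimum of its arguments and ⊗ takes their sum. Working out the expression (((7 ⊕ 3) ⊗ (5 ⊕ -4)) ⊕ ((4 ⊕ 8) ⊗ (7 ⊕ -1))) gives -1.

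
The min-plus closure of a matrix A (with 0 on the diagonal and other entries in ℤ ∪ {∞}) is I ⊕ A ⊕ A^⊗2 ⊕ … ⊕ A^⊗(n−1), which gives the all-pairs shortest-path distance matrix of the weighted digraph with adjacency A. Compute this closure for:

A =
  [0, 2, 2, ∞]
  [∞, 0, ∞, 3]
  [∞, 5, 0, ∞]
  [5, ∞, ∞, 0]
Closure =
  [0, 2, 2, 5]
  [8, 0, 10, 3]
  [13, 5, 0, 8]
  [5, 7, 7, 0]

This is the Floyd-Warshall all-pairs shortest-path computation. For each intermediate vertex k = 0, 1, …, 3, update dist[i][j] ← min(dist[i][j], dist[i][k] + dist[k][j]). The final matrix gives, for each (i, j), the minimum total weight of any directed path from i to j (possibly empty when i = j).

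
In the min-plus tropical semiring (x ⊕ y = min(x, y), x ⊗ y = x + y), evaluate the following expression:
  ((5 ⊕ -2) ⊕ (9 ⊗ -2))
((5 ⊕ -2) ⊕ (9 ⊗ -2)) = -2

Expand innermost to outermost. Recall ⊕ takes the minimum of its arguments and ⊗ takes their sum. Working out the expression ((5 ⊕ -2) ⊕ (9 ⊗ -2)) gives -2.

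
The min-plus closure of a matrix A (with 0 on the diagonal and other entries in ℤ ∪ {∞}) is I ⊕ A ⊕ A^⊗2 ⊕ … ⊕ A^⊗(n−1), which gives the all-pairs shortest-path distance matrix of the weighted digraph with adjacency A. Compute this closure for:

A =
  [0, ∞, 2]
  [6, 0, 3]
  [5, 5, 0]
Closure =
  [0, 7, 2]
  [6, 0, 3]
  [5, 5, 0]

This is the Floyd-Warshall all-pairs shortest-path computation. For each intermediate vertex k = 0, 1, …, 2, update dist[i][j] ← min(dist[i][j], dist[i][k] + dist[k][j]). The final matrix gives, for each (i, j), the minimum total weight of any directed path from i to j (possibly empty when i = j).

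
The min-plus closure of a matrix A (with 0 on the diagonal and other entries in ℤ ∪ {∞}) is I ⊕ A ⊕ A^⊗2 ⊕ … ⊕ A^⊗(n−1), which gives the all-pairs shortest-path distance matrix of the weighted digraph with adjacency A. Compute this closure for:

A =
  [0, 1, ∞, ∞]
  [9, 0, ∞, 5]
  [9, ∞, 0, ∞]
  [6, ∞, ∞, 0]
Closure =
  [0, 1, ∞, 6]
  [9, 0, ∞, 5]
  [9, 10, 0, 15]
  [6, 7, ∞, 0]

This is the Floyd-Warshall all-pairs shortest-path computation. For each intermediate vertex k = 0, 1, …, 3, update dist[i][j] ← min(dist[i][j], dist[i][k] + dist[k][j]). The final matrix gives, for each (i, j), the minimum total weight of any directed path from i to j (possibly empty when i = j).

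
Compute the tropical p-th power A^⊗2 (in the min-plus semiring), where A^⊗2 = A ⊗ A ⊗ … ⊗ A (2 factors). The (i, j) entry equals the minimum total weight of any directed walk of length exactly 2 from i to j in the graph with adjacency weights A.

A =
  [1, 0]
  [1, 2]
A^⊗2 =
  [1, 1]
  [2, 1]

Each entry (A^⊗2)_ij equals the minimum over all length-2 walks i = v_0 → v_1 → … → v_2 = j of Σ_t A[v_t][v_{t+1}]. For example, for (i, j) = (0, 1) we minimise over 2 possible intermediate vertex sequences; the minimum is 1, attained along the walk 0 → 0 → 1.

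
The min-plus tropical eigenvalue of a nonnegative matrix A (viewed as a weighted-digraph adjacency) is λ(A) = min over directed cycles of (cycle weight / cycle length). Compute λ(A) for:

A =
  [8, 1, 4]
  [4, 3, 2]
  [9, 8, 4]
λ(A) = 5/2

Enumerate directed cycles and compute their means (weight / length). Sample:
  cycle 0 → 0: weight = 8, length = 1, mean = 8/1 ≈ 8.000
  cycle 1 → 1: weight = 3, length = 1, mean = 3/1 ≈ 3.000
  cycle 2 → 2: weight = 4, length = 1, mean = 4/1 ≈ 4.000
  cycle 0 → 1 → 0: weight = 5, length = 2, mean = 5/2 ≈ 2.500
  cycle 0 → 2 → 0: weight = 13, length = 2, mean = 13/2 ≈ 6.500
  cycle 1 → 0 → 1: weight = 5, length = 2, mean = 5/2 ≈ 2.500
Minimum mean = 2.500, attained e.g. along the cycle 0 → 1 → 0 with weight 5 and length 2. So λ(A) = 5/2 = 5/2.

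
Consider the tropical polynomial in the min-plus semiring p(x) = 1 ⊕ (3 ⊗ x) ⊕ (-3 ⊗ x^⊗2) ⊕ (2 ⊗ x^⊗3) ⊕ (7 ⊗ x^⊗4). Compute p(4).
p(4) = 1

A tropical monomial a ⊗ x^⊗i evaluates to a + i · x. Evaluating each term at x = 4:
  Term 0 contributes 1 + 0 · 4 = 1
  Term 1 contributes 3 + 1 · 4 = 7
  Term 2 contributes -3 + 2 · 4 = 5
  Term 3 contributes 2 + 3 · 4 = 14
  Term 4 contributes 7 + 4 · 4 = 23
p(4) = ⊕ of these = min[1, 7, 5, 14, 23] = 1.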